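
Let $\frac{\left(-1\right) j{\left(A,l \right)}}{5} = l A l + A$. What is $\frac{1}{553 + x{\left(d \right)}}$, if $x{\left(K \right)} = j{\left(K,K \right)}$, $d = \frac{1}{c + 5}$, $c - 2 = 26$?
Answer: $\frac{35937}{19867711} \approx 0.0018088$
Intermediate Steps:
$c = 28$ ($c = 2 + 26 = 28$)
$d = \frac{1}{33}$ ($d = \frac{1}{28 + 5} = \frac{1}{33} \approx 0.030303$)
$j{\left(A,l \right)} = - 5 A - 5 A l^{2}$ ($j{\left(A,l \right)} = - 5 \left(l A l + A\right) = - 5 \left(A l l + A\right) = - 5 \left(A l^{2} + A\right) = - 5 \left(A + A l^{2}\right) = - 5 A - 5 A l^{2}$)
$x{\left(K \right)} = - 5 K \left(1 + K^{2}\right)$
$\frac{1}{553 + x{\left(d \right)}} = \frac{1}{553 - \frac{5 \left(1 + \left(\frac{1}{33}\right)^{2}\right)}{33}} = \frac{1}{553 - \frac{5 \left(1 + \frac{1}{1089}\right)}{33}} = \frac{1}{553 - \frac{5}{33} \cdot \frac{1090}{1089}} = \frac{1}{553 - \frac{5450}{35937}} = \frac{1}{\frac{19867711}{35937}} = \frac{35937}{19867711}$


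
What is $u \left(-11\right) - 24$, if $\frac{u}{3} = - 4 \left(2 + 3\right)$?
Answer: $636$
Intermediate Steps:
$u = -60$ ($u = 3 \left(- 4 \left(2 + 3\right)\right) = 3 \left(\left(-4\right) 5\right) = 3 \left(-20\right) = -60$)
$u \left(-11\right) - 24 = \left(-60\right) \left(-11\right) - 24 = 660 - 24 = 636$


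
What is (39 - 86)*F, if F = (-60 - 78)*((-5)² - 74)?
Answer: -317814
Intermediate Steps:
F = 6762 (F = -138*(25 - 74) = -138*(-49) = 6762)
(39 - 86)*F = (39 - 86)*6762 = -47*6762 = -317814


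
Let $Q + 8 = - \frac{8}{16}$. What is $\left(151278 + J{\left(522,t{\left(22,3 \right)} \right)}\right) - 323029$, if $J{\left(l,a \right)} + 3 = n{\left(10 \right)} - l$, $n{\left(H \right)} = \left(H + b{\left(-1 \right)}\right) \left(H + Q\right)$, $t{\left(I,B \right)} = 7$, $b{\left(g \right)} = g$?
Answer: $- \frac{344525}{2} \approx -1.7226 \cdot 10^{5}$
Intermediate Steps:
$Q = - \frac{17}{2}$ ($Q = -8 - \frac{8}{16} = -8 - \frac{1}{2} = - \frac{17}{2} \approx -8.5$)
$n{\left(H \right)} = \left(-1 + H\right) \left(- \frac{17}{2} + H\right)$ ($n{\left(H \right)} = \left(H - 1\right) \left(H - \frac{17}{2}\right) = \left(-1 + H\right) \left(- \frac{17}{2} + H\right)$)
$J{\left(l,a \right)} = \frac{21}{2} - l$ ($J{\left(l,a \right)} = -3 - \left(- \frac{27}{2} + l\right) = \frac{21}{2} - l$)
$\left(151278 + J{\left(522,t{\left(22,3 \right)} \right)}\right) - 323029 = \left(151278 + \left(\frac{21}{2} - 522\right)\right) - 323029 = \left(151278 - \frac{1023}{2}\right) - 323029 = \frac{301533}{2} - 323029 = - \frac{344525}{2}$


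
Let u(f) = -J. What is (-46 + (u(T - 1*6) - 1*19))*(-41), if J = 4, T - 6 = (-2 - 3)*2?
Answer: 2829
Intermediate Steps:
T = -4 (T = 6 + (-2 - 3)*2 = 6 - 5*2 = 6 - 10 = -4)
u(f) = -4 (u(f) = -1*4 = -4)
(-46 + (u(T - 1*6) - 1*19))*(-41) = (-46 + (-4 - 1*19))*(-41) = (-46 + (-4 - 19))*(-41) = (-46 - 23)*(-41) = -69*(-41) = 2829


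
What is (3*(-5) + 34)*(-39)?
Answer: -741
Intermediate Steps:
(3*(-5) + 34)*(-39) = (-15 + 34)*(-39) = 19*(-39) = -741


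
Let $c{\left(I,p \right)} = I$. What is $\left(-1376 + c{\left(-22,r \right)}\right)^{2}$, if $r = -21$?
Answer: $1954404$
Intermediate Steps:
$\left(-1376 + c{\left(-22,r \right)}\right)^{2} = \left(-1376 - 22\right)^{2} = \left(-1398\right)^{2} = 1954404$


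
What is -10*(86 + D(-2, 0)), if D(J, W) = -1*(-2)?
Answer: -880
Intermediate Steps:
D(J, W) = 2
-10*(86 + D(-2, 0)) = -10*(86 + 2) = -10*88 = -880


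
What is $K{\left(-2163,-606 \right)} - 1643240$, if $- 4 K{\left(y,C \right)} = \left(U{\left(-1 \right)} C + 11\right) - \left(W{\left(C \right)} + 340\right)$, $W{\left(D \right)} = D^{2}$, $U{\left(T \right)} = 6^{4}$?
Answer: $- \frac{5420019}{4} \approx -1.355 \cdot 10^{6}$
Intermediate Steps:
$U{\left(T \right)} = 1296$
$K{\left(y,C \right)} = \frac{329}{4} - 324 C + \frac{C^{2}}{4}$ ($K{\left(y,C \right)} = - \frac{\left(1296 C + 11\right) - \left(C^{2} + 340\right)}{4} = - \frac{\left(11 + 1296 C\right) - \left(340 + C^{2}\right)}{4} = - \frac{-329 - C^{2} + 1296 C}{4} = \frac{329}{4} - 324 C + \frac{C^{2}}{4}$)
$K{\left(-2163,-606 \right)} - 1643240 = \left(\frac{329}{4} - -196344 + \frac{\left(-606\right)^{2}}{4}\right) - 1643240 = \left(\frac{329}{4} + 196344 + \frac{1}{4} \cdot 367236\right) - 1643240 = \left(\frac{329}{4} + 196344 + 91809\right) - 1643240 = \frac{1152941}{4} - 1643240 = - \frac{5420019}{4}$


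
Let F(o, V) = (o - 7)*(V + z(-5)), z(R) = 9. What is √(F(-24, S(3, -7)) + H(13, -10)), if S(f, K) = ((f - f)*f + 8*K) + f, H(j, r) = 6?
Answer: √1370 ≈ 37.013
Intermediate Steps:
S(f, K) = f + 8*K (S(f, K) = (0*f + 8*K) + f = (0 + 8*K) + f = 8*K + f = f + 8*K)
F(o, V) = (-7 + o)*(9 + V) (F(o, V) = (o - 7)*(V + 9) = (-7 + o)*(9 + V))
√(F(-24, S(3, -7)) + H(13, -10)) = √((-63 - 7*(3 + 8*(-7)) + 9*(-24) + (3 + 8*(-7))*(-24)) + 6) = √((-63 - 7*(3 - 56) - 216 + (3 - 56)*(-24)) + 6) = √((-63 - 7*(-53) - 216 - 53*(-24)) + 6) = √((-63 + 371 - 216 + 1272) + 6) = √(1364 + 6) = √1370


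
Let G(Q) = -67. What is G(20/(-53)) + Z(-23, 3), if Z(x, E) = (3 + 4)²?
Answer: -18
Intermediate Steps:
Z(x, E) = 49 (Z(x, E) = 7² = 49)
G(20/(-53)) + Z(-23, 3) = -67 + 49 = -18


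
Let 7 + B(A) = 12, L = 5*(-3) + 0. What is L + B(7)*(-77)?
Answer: -400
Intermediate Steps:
L = -15 (L = -15 + 0 = -15)
B(A) = 5 (B(A) = -7 + 12 = 5)
L + B(7)*(-77) = -15 + 5*(-77) = -15 - 385 = -400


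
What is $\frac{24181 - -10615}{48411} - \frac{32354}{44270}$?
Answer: $- \frac{12935287}{1071577485} \approx -0.012071$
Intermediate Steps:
$\frac{24181 - -10615}{48411} - \frac{32354}{44270} = \left(24181 + 10615\right) \frac{1}{48411} - \frac{16177}{22135} = 34796 \cdot \frac{1}{48411} - \frac{16177}{22135} = \frac{34796}{48411} - \frac{16177}{22135} = - \frac{12935287}{1071577485}$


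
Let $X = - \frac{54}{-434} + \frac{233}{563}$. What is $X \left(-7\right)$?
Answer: $- \frac{65762}{17453} \approx -3.7679$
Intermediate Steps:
$X = \frac{65762}{122171}$ ($X = \left(-54\right) \left(- \frac{1}{434}\right) + 233 \cdot \frac{1}{563} = \frac{27}{217} + \frac{233}{563} = \frac{65762}{122171} \approx 0.53828$)
$X \left(-7\right) = \frac{65762}{122171} \left(-7\right) = - \frac{65762}{17453}$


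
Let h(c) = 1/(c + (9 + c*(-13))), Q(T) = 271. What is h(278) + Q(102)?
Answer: 901616/3327 ≈ 271.00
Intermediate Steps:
h(c) = 1/(9 - 12*c) (h(c) = 1/(c + (9 - 13*c)) = 1/(9 - 12*c))
h(278) + Q(102) = -1/(-9 + 12*278) + 271 = -1/(-9 + 3336) + 271 = -1/3327 + 271 = 901616/3327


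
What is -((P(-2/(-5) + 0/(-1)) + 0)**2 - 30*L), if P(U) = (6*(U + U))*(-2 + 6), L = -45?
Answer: -42966/25 ≈ -1718.6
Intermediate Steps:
P(U) = 48*U (P(U) = (6*(2*U))*4 = (12*U)*4 = 48*U)
-((P(-2/(-5) + 0/(-1)) + 0)**2 - 30*L) = -((48*(-2/(-5) + 0/(-1)) + 0)**2 - 30*(-45)) = -((48*(-2*(-1/5) + 0*(-1)) + 0)**2 + 1350) = -((48*(2/5 + 0) + 0)**2 + 1350) = -((48*(2/5) + 0)**2 + 1350) = -((96/5 + 0)**2 + 1350) = -((96/5)**2 + 1350) = -(9216/25 + 1350) = -1*42966/25 = -42966/25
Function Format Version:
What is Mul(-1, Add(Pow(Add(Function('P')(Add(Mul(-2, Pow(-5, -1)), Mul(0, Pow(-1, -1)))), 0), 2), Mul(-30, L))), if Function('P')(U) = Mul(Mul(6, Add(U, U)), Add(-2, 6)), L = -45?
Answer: Rational(-42966, 25) ≈ -1718.6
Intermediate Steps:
Function('P')(U) = Mul(48, U) (Function('P')(U) = Mul(Mul(6, Mul(2, U)), 4) = Mul(Mul(12, U), 4) = Mul(48, U))
Mul(-1, Add(Pow(Add(Function('P')(Add(Mul(-2, Pow(-5, -1)), Mul(0, Pow(-1, -1)))), 0), 2), Mul(-30, L))) = Mul(-1, Add(Pow(Add(Mul(48, Add(Mul(-2, Pow(-5, -1)), Mul(0, Pow(-1, -1)))), 0), 2), Mul(-30, -45))) = Mul(-1, Add(Pow(Add(Mul(48, Add(Mul(-2, Rational(-1, 5)), Mul(0, -1))), 0), 2), 1350)) = Mul(-1, Add(Pow(Add(Mul(48, Add(Rational(2, 5), 0)), 0), 2), 1350)) = Mul(-1, Add(Pow(Add(Mul(48, Rational(2, 5)), 0), 2), 1350)) = Mul(-1, Add(Pow(Add(Rational(96, 5), 0), 2), 1350)) = Mul(-1, Add(Pow(Rational(96, 5), 2), 1350)) = Mul(-1, Add(Rational(9216, 25), 1350)) = Mul(-1, Rational(42966, 25)) = Rational(-42966, 25)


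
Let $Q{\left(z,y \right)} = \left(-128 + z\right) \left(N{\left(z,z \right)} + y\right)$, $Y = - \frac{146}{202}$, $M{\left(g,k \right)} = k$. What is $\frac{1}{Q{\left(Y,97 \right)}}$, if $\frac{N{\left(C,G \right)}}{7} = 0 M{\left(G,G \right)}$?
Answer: $- \frac{101}{1261097} \approx -8.0089 \cdot 10^{-5}$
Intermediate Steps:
$N{\left(C,G \right)} = 0$ ($N{\left(C,G \right)} = 7 \cdot 0 G = 7 \cdot 0 = 0$)
$Y = - \frac{73}{101}$ ($Y = \left(-146\right) \frac{1}{202} = - \frac{73}{101} \approx -0.72277$)
$Q{\left(z,y \right)} = y \left(-128 + z\right)$ ($Q{\left(z,y \right)} = \left(-128 + z\right) \left(0 + y\right) = \left(-128 + z\right) y = y \left(-128 + z\right)$)
$\frac{1}{Q{\left(Y,97 \right)}} = \frac{1}{97 \left(-128 - \frac{73}{101}\right)} = \frac{1}{97 \left(- \frac{13001}{101}\right)} = \frac{1}{- \frac{1261097}{101}} = - \frac{101}{1261097}$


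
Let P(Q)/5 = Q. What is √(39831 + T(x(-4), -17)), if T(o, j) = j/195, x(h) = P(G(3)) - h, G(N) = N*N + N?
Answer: 2*√378642615/195 ≈ 199.58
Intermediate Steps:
G(N) = N + N² (G(N) = N² + N = N + N²)
P(Q) = 5*Q
x(h) = 60 - h (x(h) = 5*(3*(1 + 3)) - h = 5*(3*4) - h = 5*12 - h = 60 - h)
T(o, j) = j/195 (T(o, j) = j*(1/195) = j/195)
√(39831 + T(x(-4), -17)) = √(39831 + (1/195)*(-17)) = √(39831 - 17/195) = √(7767028/195) = 2*√378642615/195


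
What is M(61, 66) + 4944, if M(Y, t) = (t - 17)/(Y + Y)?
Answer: 603217/122 ≈ 4944.4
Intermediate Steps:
M(Y, t) = (-17 + t)/(2*Y) (M(Y, t) = (-17 + t)/((2*Y)) = (-17 + t)*(1/(2*Y)) = (-17 + t)/(2*Y))
M(61, 66) + 4944 = (½)*(-17 + 66)/61 + 4944 = (½)*(1/61)*49 + 4944 = 49/122 + 4944 = 603217/122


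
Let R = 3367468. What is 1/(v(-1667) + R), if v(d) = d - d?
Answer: 1/3367468 ≈ 2.9696e-7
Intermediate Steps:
v(d) = 0
1/(v(-1667) + R) = 1/(0 + 3367468) = 1/3367468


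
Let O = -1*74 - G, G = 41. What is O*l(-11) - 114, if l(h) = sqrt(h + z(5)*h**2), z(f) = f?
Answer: -114 - 345*sqrt(66) ≈ -2916.8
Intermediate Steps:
O = -115 (O = -1*74 - 1*41 = -74 - 41 = -115)
l(h) = sqrt(h + 5*h**2)
O*l(-11) - 114 = -115*3*sqrt(66) - 114 = -345*sqrt(66) - 114 = -114 - 345*sqrt(66)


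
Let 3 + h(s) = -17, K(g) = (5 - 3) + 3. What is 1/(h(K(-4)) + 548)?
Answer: 1/528 ≈ 0.0018939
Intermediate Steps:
K(g) = 5 (K(g) = 2 + 3 = 5)
h(s) = -20 (h(s) = -3 - 17 = -20)
1/(h(K(-4)) + 548) = 1/(-20 + 548) = 1/528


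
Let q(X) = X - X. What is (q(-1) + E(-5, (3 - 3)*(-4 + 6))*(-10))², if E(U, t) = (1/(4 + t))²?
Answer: 25/64 ≈ 0.39063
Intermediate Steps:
q(X) = 0
E(U, t) = (4 + t)⁻²
(q(-1) + E(-5, (3 - 3)*(-4 + 6))*(-10))² = (0 - 10/(4 + (3 - 3)*(-4 + 6))²)² = (0 - 10/(4 + 0*2)²)² = (0 - 10/(4 + 0)²)² = (0 - 10/4²)² = (0 + (1/16)*(-10))² = (0 - 5/8)² = (-5/8)² = 25/64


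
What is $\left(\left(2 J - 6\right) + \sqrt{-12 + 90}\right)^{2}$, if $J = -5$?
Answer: $\left(16 - \sqrt{78}\right)^{2} \approx 51.384$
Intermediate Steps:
$\left(\left(2 J - 6\right) + \sqrt{-12 + 90}\right)^{2} = \left(\left(2 \left(-5\right) - 6\right) + \sqrt{-12 + 90}\right)^{2} = \left(\left(-10 - 6\right) + \sqrt{78}\right)^{2} = \left(-16 + \sqrt{78}\right)^{2}$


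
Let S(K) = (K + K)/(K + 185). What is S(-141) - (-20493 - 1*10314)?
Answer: 677613/22 ≈ 30801.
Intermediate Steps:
S(K) = 2*K/(185 + K) (S(K) = (2*K)/(185 + K) = 2*K/(185 + K))
S(-141) - (-20493 - 1*10314) = 2*(-141)/(185 - 141) - (-20493 - 1*10314) = 2*(-141)/44 - (-20493 - 10314) = 2*(-141)*(1/44) - 1*(-30807) = -141/22 + 30807 = 677613/22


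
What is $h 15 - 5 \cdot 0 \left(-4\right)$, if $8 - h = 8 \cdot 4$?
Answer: $-360$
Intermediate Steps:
$h = -24$ ($h = 8 - 8 \cdot 4 = 8 - 32 = -24$)
$h 15 - 5 \cdot 0 \left(-4\right) = \left(-24\right) 15 - 5 \cdot 0 \left(-4\right) = -360 - 0 \left(-4\right) = -360 - 0 = -360 + 0 = -360$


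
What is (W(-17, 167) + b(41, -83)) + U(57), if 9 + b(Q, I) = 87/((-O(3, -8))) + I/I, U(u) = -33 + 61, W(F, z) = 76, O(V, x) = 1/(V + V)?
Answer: -426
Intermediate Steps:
O(V, x) = 1/(2*V)
U(u) = 28
b(Q, I) = -530 (b(Q, I) = -9 + (87/((-1/(2*3))) + I/I) = -9 + (87/((-1/(2*3))) + 1) = -9 + (87/((-1*⅙)) + 1) = -9 + (87/(-⅙) + 1) = -9 + (87*(-6) + 1) = -9 + (-522 + 1) = -9 - 521 = -530)
(W(-17, 167) + b(41, -83)) + U(57) = (76 - 530) + 28 = -454 + 28 = -426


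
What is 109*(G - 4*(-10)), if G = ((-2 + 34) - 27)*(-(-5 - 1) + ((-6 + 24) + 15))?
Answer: 25615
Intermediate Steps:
G = 195 (G = (32 - 27)*(-1*(-6) + (18 + 15)) = 5*(6 + 33) = 5*39 = 195)
109*(G - 4*(-10)) = 109*(195 - 4*(-10)) = 109*(195 + 40) = 109*235 = 25615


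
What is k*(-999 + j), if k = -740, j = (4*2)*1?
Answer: 733340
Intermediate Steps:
j = 8 (j = 8*1 = 8)
k*(-999 + j) = -740*(-999 + 8) = -740*(-991) = 733340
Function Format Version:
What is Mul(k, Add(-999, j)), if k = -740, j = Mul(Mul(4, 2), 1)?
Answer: 733340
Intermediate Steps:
j = 8 (j = Mul(8, 1) = 8)
Mul(k, Add(-999, j)) = Mul(-740, Add(-999, 8)) = Mul(-740, -991) = 733340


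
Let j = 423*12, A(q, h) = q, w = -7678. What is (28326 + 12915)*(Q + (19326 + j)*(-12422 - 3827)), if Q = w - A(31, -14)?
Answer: -16352708396487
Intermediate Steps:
Q = -7709 (Q = -7678 - 1*31 = -7678 - 31 = -7709)
j = 5076
(28326 + 12915)*(Q + (19326 + j)*(-12422 - 3827)) = (28326 + 12915)*(-7709 + (19326 + 5076)*(-12422 - 3827)) = 41241*(-7709 + 24402*(-16249)) = 41241*(-7709 - 396508098) = 41241*(-396515807) = -16352708396487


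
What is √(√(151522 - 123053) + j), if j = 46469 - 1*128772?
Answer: √(-82303 + 7*√581) ≈ 286.59*I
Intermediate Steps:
j = -82303 (j = 46469 - 128772 = -82303)
√(√(151522 - 123053) + j) = √(√(151522 - 123053) - 82303) = √(√28469 - 82303) = √(7*√581 - 82303) = √(-82303 + 7*√581)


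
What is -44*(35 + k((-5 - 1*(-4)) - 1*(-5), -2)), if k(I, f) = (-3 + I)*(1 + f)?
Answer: -1496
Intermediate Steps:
k(I, f) = (1 + f)*(-3 + I)
-44*(35 + k((-5 - 1*(-4)) - 1*(-5), -2)) = -44*(35 + (-3 + ((-5 - 1*(-4)) - 1*(-5)) - 3*(-2) + ((-5 - 1*(-4)) - 1*(-5))*(-2))) = -44*(35 + (-3 + ((-5 + 4) + 5) + 6 + ((-5 + 4) + 5)*(-2))) = -44*(35 + (-3 + (-1 + 5) + 6 + (-1 + 5)*(-2))) = -44*(35 + (-3 + 4 + 6 + 4*(-2))) = -44*(35 + (-3 + 4 + 6 - 8)) = -44*(35 - 1) = -44*34 = -1496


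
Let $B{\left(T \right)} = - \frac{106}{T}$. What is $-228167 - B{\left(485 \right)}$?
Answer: $- \frac{110660889}{485} \approx -2.2817 \cdot 10^{5}$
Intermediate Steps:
$-228167 - B{\left(485 \right)} = -228167 - - \frac{106}{485} = -228167 + \frac{106}{485} = - \frac{110660889}{485}$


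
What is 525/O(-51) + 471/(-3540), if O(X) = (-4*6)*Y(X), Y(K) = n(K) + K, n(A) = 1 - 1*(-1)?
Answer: 5177/16520 ≈ 0.31338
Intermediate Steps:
n(A) = 2 (n(A) = 1 + 1 = 2)
Y(K) = 2 + K
O(X) = -48 - 24*X (O(X) = (-4*6)*(2 + X) = -24*(2 + X) = -48 - 24*X)
525/O(-51) + 471/(-3540) = 525/(-48 - 24*(-51)) + 471/(-3540) = 525/(-48 + 1224) + 471*(-1/3540) = 525/1176 - 157/1180 = 525*(1/1176) - 157/1180 = 25/56 - 157/1180 = 5177/16520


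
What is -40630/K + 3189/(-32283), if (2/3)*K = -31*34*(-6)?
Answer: -4385324/1000773 ≈ -4.3819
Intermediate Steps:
K = 9486 (K = 3*(-31*34*(-6))/2 = 3*(-1054*(-6))/2 = (3/2)*6324 = 9486)
-40630/K + 3189/(-32283) = -40630/9486 + 3189/(-32283) = -40630*1/9486 + 3189*(-1/32283) = -1195/279 - 1063/10761 = -4385324/1000773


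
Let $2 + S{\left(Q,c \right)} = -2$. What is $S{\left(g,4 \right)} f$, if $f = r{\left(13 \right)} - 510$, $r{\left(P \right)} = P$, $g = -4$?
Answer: $1988$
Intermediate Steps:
$S{\left(Q,c \right)} = -4$ ($S{\left(Q,c \right)} = -2 - 2 = -4$)
$f = -497$ ($f = 13 - 510 = -497$)
$S{\left(g,4 \right)} f = \left(-4\right) \left(-497\right) = 1988$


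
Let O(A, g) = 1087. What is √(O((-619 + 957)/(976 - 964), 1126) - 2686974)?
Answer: I*√2685887 ≈ 1638.9*I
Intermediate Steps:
√(O((-619 + 957)/(976 - 964), 1126) - 2686974) = √(1087 - 2686974) = √(-2685887) = I*√2685887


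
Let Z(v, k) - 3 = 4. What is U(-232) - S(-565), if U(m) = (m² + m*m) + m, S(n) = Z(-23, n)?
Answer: 107409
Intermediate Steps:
Z(v, k) = 7 (Z(v, k) = 3 + 4 = 7)
S(n) = 7
U(m) = m + 2*m² (U(m) = (m² + m²) + m = 2*m² + m = m + 2*m²)
U(-232) - S(-565) = -232*(1 + 2*(-232)) - 1*7 = -232*(1 - 464) - 7 = -232*(-463) - 7 = 107416 - 7 = 107409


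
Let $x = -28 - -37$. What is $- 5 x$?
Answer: $-45$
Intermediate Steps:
$x = 9$ ($x = -28 + 37 = 9$)
$- 5 x = \left(-5\right) 9 = -45$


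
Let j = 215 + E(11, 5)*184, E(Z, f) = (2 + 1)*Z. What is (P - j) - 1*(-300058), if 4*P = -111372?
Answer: 265928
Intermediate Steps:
P = -27843 (P = (1/4)*(-111372) = -27843)
E(Z, f) = 3*Z
j = 6287 (j = 215 + (3*11)*184 = 215 + 33*184 = 215 + 6072 = 6287)
(P - j) - 1*(-300058) = (-27843 - 1*6287) - 1*(-300058) = (-27843 - 6287) + 300058 = -34130 + 300058 = 265928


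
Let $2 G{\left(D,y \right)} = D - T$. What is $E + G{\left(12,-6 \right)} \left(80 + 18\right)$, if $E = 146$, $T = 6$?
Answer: $440$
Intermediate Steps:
$G{\left(D,y \right)} = -3 + \frac{D}{2}$ ($G{\left(D,y \right)} = \frac{D - 6}{2} = \frac{-6 + D}{2} = -3 + \frac{D}{2}$)
$E + G{\left(12,-6 \right)} \left(80 + 18\right) = 146 + \left(-3 + \frac{1}{2} \cdot 12\right) \left(80 + 18\right) = 146 + \left(-3 + 6\right) 98 = 146 + 3 \cdot 98 = 146 + 294 = 440$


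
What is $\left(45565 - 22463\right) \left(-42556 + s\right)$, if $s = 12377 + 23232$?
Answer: $-160489594$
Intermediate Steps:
$s = 35609$
$\left(45565 - 22463\right) \left(-42556 + s\right) = \left(45565 - 22463\right) \left(-42556 + 35609\right) = 23102 \left(-6947\right) = -160489594$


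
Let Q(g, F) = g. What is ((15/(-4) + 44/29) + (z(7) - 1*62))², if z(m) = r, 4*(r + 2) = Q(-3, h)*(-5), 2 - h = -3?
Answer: 3283344/841 ≈ 3904.1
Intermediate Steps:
h = 5 (h = 2 - 1*(-3) = 2 + 3 = 5)
r = 7/4 (r = -2 + (-3*(-5))/4 = -2 + (¼)*15 = -2 + 15/4 = 7/4 ≈ 1.7500)
z(m) = 7/4
((15/(-4) + 44/29) + (z(7) - 1*62))² = ((15/(-4) + 44/29) + (7/4 - 1*62))² = ((15*(-¼) + 44*(1/29)) + (7/4 - 62))² = ((-15/4 + 44/29) - 241/4)² = (-259/116 - 241/4)² = (-1812/29)² = 3283344/841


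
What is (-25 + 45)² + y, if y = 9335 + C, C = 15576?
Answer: 25311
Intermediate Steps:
y = 24911 (y = 9335 + 15576 = 24911)
(-25 + 45)² + y = (-25 + 45)² + 24911 = 20² + 24911 = 400 + 24911 = 25311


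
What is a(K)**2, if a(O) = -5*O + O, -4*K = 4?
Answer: 16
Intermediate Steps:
K = -1 (K = -1/4*4 = -1)
a(O) = -4*O
a(K)**2 = (-4*(-1))**2 = 4**2 = 16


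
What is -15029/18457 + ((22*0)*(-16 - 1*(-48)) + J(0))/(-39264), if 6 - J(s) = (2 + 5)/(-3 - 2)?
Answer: -2951176189/3623478240 ≈ -0.81446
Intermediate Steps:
J(s) = 37/5 (J(s) = 6 - (2 + 5)/(-3 - 2) = 6 - 7/(-5) = 6 - 7*(-1)/5 = 6 - 1*(-7/5) = 6 + 7/5 = 37/5)
-15029/18457 + ((22*0)*(-16 - 1*(-48)) + J(0))/(-39264) = -15029/18457 + ((22*0)*(-16 - 1*(-48)) + 37/5)/(-39264) = -15029*1/18457 + (0*(-16 + 48) + 37/5)*(-1/39264) = -15029/18457 + (0*32 + 37/5)*(-1/39264) = -15029/18457 + (0 + 37/5)*(-1/39264) = -15029/18457 + (37/5)*(-1/39264) = -15029/18457 - 37/196320 = -2951176189/3623478240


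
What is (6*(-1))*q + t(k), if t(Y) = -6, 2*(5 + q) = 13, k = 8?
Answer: -15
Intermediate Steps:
q = 3/2 (q = -5 + (1/2)*13 = -5 + 13/2 = 3/2 ≈ 1.5000)
(6*(-1))*q + t(k) = (6*(-1))*(3/2) - 6 = -6*3/2 - 6 = -9 - 6 = -15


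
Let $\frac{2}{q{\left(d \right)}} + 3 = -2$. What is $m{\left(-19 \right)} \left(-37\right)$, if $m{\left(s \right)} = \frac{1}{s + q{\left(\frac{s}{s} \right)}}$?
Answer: $\frac{185}{97} \approx 1.9072$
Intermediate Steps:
$q{\left(d \right)} = - \frac{2}{5}$ ($q{\left(d \right)} = \frac{2}{-3 - 2} = \frac{2}{-5} = 2 \left(- \frac{1}{5}\right) = - \frac{2}{5}$)
$m{\left(s \right)} = \frac{1}{- \frac{2}{5} + s}$ ($m{\left(s \right)} = \frac{1}{s - \frac{2}{5}} = \frac{1}{- \frac{2}{5} + s}$)
$m{\left(-19 \right)} \left(-37\right) = \frac{5}{-2 + 5 \left(-19\right)} \left(-37\right) = \frac{5}{-2 - 95} \left(-37\right) = \frac{5}{-97} \left(-37\right) = 5 \left(- \frac{1}{97}\right) \left(-37\right) = \left(- \frac{5}{97}\right) \left(-37\right) = \frac{185}{97}$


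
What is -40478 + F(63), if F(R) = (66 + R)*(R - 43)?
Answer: -37898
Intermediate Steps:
F(R) = (-43 + R)*(66 + R) (F(R) = (66 + R)*(-43 + R) = (-43 + R)*(66 + R))
-40478 + F(63) = -40478 + (-2838 + 63² + 23*63) = -40478 + (-2838 + 3969 + 1449) = -40478 + 2580 = -37898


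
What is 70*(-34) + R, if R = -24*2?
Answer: -2428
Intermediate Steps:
R = -48
70*(-34) + R = 70*(-34) - 48 = -2380 - 48 = -2428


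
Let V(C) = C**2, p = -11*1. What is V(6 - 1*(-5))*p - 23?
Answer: -1354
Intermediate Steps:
p = -11
V(6 - 1*(-5))*p - 23 = (6 - 1*(-5))**2*(-11) - 23 = (6 + 5)**2*(-11) - 23 = 11**2*(-11) - 23 = 121*(-11) - 23 = -1331 - 23 = -1354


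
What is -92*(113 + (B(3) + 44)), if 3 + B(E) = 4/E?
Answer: -42872/3 ≈ -14291.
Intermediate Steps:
B(E) = -3 + 4/E
-92*(113 + (B(3) + 44)) = -92*(113 + ((-3 + 4/3) + 44)) = -92*(113 + (-5/3 + 44)) = -92*(113 + 127/3) = -92*466/3 = -42872/3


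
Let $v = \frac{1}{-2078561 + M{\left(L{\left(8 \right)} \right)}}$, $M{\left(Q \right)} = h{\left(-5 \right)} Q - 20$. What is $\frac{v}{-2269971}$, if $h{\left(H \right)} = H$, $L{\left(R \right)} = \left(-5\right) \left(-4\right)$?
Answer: $\frac{1}{4718545588251} \approx 2.1193 \cdot 10^{-13}$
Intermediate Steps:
$L{\left(R \right)} = 20$
$M{\left(Q \right)} = -20 - 5 Q$ ($M{\left(Q \right)} = - 5 Q - 20 = -20 - 5 Q$)
$v = - \frac{1}{2078681}$ ($v = \frac{1}{-2078561 - 120} = \frac{1}{-2078681} = - \frac{1}{2078681} \approx -4.8107 \cdot 10^{-7}$)
$\frac{v}{-2269971} = - \frac{1}{2078681 \left(-2269971\right)} = \left(- \frac{1}{2078681}\right) \left(- \frac{1}{2269971}\right) = \frac{1}{4718545588251}$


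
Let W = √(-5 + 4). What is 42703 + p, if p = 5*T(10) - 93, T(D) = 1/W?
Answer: 42610 - 5*I ≈ 42610.0 - 5.0*I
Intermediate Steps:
W = I (W = √(-1) = I ≈ 1.0*I)
T(D) = -I (T(D) = 1/I = -I)
p = -93 - 5*I (p = 5*(-I) - 93 = -5*I - 93 = -93 - 5*I ≈ -93.0 - 5.0*I)
42703 + p = 42703 + (-93 - 5*I) = 42610 - 5*I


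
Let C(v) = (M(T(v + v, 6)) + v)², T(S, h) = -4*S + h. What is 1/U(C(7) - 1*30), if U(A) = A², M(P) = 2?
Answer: 1/2601 ≈ 0.00038447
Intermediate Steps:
T(S, h) = h - 4*S
C(v) = (2 + v)²
1/U(C(7) - 1*30) = 1/(((2 + 7)² - 1*30)²) = 1/((9² - 30)²) = 1/((81 - 30)²) = 1/(51²) = 1/2601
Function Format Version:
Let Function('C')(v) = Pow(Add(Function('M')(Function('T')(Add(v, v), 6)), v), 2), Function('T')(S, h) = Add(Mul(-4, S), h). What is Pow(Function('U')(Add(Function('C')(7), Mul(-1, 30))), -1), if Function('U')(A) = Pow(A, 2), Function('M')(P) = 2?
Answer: Rational(1, 2601) ≈ 0.00038447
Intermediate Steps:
Function('T')(S, h) = Add(h, Mul(-4, S))
Function('C')(v) = Pow(Add(2, v), 2)
Pow(Function('U')(Add(Function('C')(7), Mul(-1, 30))), -1) = Pow(Pow(Add(Pow(Add(2, 7), 2), Mul(-1, 30)), 2), -1) = Pow(Pow(Add(Pow(9, 2), -30), 2), -1) = Pow(Pow(Add(81, -30), 2), -1) = Pow(Pow(51, 2), -1) = Pow(2601, -1) = Rational(1, 2601)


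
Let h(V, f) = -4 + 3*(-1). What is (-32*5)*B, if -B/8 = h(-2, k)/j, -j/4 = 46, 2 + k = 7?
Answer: 1120/23 ≈ 48.696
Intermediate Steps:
k = 5 (k = -2 + 7 = 5)
h(V, f) = -7 (h(V, f) = -4 - 3 = -7)
j = -184 (j = -4*46 = -184)
B = -7/23 (B = -(-56)/(-184) = -(-56)*(-1)/184 = -8*7/184 = -7/23 ≈ -0.30435)
(-32*5)*B = -32*5*(-7/23) = -160*(-7/23) = 1120/23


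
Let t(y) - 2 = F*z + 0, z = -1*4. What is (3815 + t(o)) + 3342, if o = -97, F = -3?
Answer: 7171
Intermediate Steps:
z = -4
t(y) = 14 (t(y) = 2 + (-3*(-4) + 0) = 2 + (12 + 0) = 2 + 12 = 14)
(3815 + t(o)) + 3342 = (3815 + 14) + 3342 = 3829 + 3342 = 7171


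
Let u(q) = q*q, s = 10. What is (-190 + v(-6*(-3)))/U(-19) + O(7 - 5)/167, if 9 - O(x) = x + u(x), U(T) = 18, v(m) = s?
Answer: -1667/167 ≈ -9.9820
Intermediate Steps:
u(q) = q²
v(m) = 10
O(x) = 9 - x - x² (O(x) = 9 - (x + x²) = 9 + (-x - x²) = 9 - x - x²)
(-190 + v(-6*(-3)))/U(-19) + O(7 - 5)/167 = (-190 + 10)/18 + (9 - (7 - 5) - (7 - 5)²)/167 = -180*1/18 + (9 - 1*2 - 1*2²)*(1/167) = -10 + (9 - 2 - 1*4)*(1/167) = -10 + (9 - 2 - 4)*(1/167) = -10 + 3*(1/167) = -10 + 3/167 = -1667/167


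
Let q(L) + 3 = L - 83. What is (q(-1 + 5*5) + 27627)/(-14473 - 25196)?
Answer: -27565/39669 ≈ -0.69487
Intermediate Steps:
q(L) = -86 + L (q(L) = -3 + (L - 83) = -3 + (-83 + L) = -86 + L)
(q(-1 + 5*5) + 27627)/(-14473 - 25196) = ((-86 + (-1 + 5*5)) + 27627)/(-14473 - 25196) = ((-86 + (-1 + 25)) + 27627)/(-39669) = ((-86 + 24) + 27627)*(-1/39669) = (-62 + 27627)*(-1/39669) = 27565*(-1/39669) = -27565/39669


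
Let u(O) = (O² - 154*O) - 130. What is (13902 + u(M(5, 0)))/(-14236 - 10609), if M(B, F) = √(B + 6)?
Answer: -13783/24845 + 154*√11/24845 ≈ -0.53420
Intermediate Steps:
M(B, F) = √(6 + B)
u(O) = -130 + O² - 154*O
(13902 + u(M(5, 0)))/(-14236 - 10609) = (13902 + (-130 + (√(6 + 5))² - 154*√(6 + 5)))/(-14236 - 10609) = (13902 + (-130 + (√11)² - 154*√11))/(-24845) = (13902 + (-130 + 11 - 154*√11))*(-1/24845) = (13902 + (-119 - 154*√11))*(-1/24845) = (13783 - 154*√11)*(-1/24845) = -13783/24845 + 154*√11/24845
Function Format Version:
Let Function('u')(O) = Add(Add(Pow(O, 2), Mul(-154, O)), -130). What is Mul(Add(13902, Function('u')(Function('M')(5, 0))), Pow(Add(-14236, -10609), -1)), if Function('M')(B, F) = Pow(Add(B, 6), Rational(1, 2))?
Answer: Add(Rational(-13783, 24845), Mul(Rational(154, 24845), Pow(11, Rational(1, 2)))) ≈ -0.53420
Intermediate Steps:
Function('M')(B, F) = Pow(Add(6, B), Rational(1, 2))
Function('u')(O) = Add(-130, Pow(O, 2), Mul(-154, O))
Mul(Add(13902, Function('u')(Function('M')(5, 0))), Pow(Add(-14236, -10609), -1)) = Mul(Add(13902, Add(-130, Pow(Pow(Add(6, 5), Rational(1, 2)), 2), Mul(-154, Pow(Add(6, 5), Rational(1, 2))))), Pow(Add(-14236, -10609), -1)) = Mul(Add(13902, Add(-130, Pow(Pow(11, Rational(1, 2)), 2), Mul(-154, Pow(11, Rational(1, 2))))), Pow(-24845, -1)) = Mul(Add(13902, Add(-130, 11, Mul(-154, Pow(11, Rational(1, 2))))), Rational(-1, 24845)) = Mul(Add(13902, Add(-119, Mul(-154, Pow(11, Rational(1, 2))))), Rational(-1, 24845)) = Mul(Add(13783, Mul(-154, Pow(11, Rational(1, 2)))), Rational(-1, 24845)) = Add(Rational(-13783, 24845), Mul(Rational(154, 24845), Pow(11, Rational(1, 2))))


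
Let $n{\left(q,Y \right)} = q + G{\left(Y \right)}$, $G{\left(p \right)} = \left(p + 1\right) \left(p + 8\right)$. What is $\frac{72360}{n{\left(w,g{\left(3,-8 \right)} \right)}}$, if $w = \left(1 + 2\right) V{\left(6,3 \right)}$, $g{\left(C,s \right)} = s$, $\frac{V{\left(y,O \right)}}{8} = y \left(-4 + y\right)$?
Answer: $\frac{1005}{4} \approx 251.25$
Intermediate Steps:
$V{\left(y,O \right)} = 8 y \left(-4 + y\right)$
$G{\left(p \right)} = \left(1 + p\right) \left(8 + p\right)$
$w = 288$ ($w = \left(1 + 2\right) 8 \cdot 6 \left(-4 + 6\right) = 3 \cdot 8 \cdot 6 \cdot 2 = 3 \cdot 96 = 288$)
$n{\left(q,Y \right)} = 8 + q + Y^{2} + 9 Y$ ($n{\left(q,Y \right)} = q + \left(8 + Y^{2} + 9 Y\right) = 8 + q + Y^{2} + 9 Y$)
$\frac{72360}{n{\left(w,g{\left(3,-8 \right)} \right)}} = \frac{72360}{8 + 288 + \left(-8\right)^{2} + 9 \left(-8\right)} = \frac{72360}{8 + 288 + 64 - 72} = \frac{72360}{288} = 72360 \cdot \frac{1}{288} = \frac{1005}{4}$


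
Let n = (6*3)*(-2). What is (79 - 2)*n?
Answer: -2772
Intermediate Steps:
n = -36 (n = 18*(-2) = -36)
(79 - 2)*n = (79 - 2)*(-36) = 77*(-36) = -2772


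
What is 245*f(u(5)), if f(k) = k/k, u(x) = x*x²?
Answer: 245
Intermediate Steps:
u(x) = x³
f(k) = 1
245*f(u(5)) = 245*1 = 245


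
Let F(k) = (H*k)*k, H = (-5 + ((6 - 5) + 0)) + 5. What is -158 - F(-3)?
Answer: -167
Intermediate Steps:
H = 1 (H = (-5 + (1 + 0)) + 5 = (-5 + 1) + 5 = -4 + 5 = 1)
F(k) = k² (F(k) = (1*k)*k = k*k = k²)
-158 - F(-3) = -158 - 1*(-3)² = -158 - 1*9 = -158 - 9 = -167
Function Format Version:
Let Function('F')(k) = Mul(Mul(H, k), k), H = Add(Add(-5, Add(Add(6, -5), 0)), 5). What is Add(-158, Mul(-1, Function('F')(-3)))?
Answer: -167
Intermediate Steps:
H = 1 (H = Add(Add(-5, Add(1, 0)), 5) = Add(Add(-5, 1), 5) = Add(-4, 5) = 1)
Function('F')(k) = Pow(k, 2) (Function('F')(k) = Mul(Mul(1, k), k) = Mul(k, k) = Pow(k, 2))
Add(-158, Mul(-1, Function('F')(-3))) = Add(-158, Mul(-1, Pow(-3, 2))) = Add(-158, Mul(-1, 9)) = Add(-158, -9) = -167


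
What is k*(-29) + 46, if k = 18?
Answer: -476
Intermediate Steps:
k*(-29) + 46 = 18*(-29) + 46 = -522 + 46 = -476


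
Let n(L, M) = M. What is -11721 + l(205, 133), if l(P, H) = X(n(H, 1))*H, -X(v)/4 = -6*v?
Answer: -8529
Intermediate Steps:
X(v) = 24*v (X(v) = -(-24)*v = 24*v)
l(P, H) = 24*H (l(P, H) = (24*1)*H = 24*H)
-11721 + l(205, 133) = -11721 + 24*133 = -11721 + 3192 = -8529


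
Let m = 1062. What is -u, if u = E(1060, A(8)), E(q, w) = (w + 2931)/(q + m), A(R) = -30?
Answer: -2901/2122 ≈ -1.3671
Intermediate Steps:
E(q, w) = (2931 + w)/(1062 + q) (E(q, w) = (w + 2931)/(q + 1062) = (2931 + w)/(1062 + q))
u = 2901/2122 (u = (2931 - 30)/(1062 + 1060) = 2901/2122 ≈ 1.3671)
-u = -1*2901/2122 = -2901/2122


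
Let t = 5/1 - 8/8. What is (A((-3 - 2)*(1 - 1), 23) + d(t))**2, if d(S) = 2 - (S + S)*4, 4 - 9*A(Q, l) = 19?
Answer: 9025/9 ≈ 1002.8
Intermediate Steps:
A(Q, l) = -5/3 (A(Q, l) = 4/9 - 1/9*19 = 4/9 - 19/9 = -5/3)
t = 4 (t = 5*1 - 8*1/8 = 5 - 1 = 4)
d(S) = 2 - 8*S (d(S) = 2 - 2*S*4 = 2 - 8*S)
(A((-3 - 2)*(1 - 1), 23) + d(t))**2 = (-5/3 + (2 - 8*4))**2 = (-5/3 + (2 - 32))**2 = (-5/3 - 30)**2 = (-95/3)**2 = 9025/9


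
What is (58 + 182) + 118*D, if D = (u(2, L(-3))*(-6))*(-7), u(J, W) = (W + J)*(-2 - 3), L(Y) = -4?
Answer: 49800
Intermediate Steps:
u(J, W) = -5*J - 5*W (u(J, W) = (J + W)*(-5) = -5*J - 5*W)
D = 420 (D = ((-5*2 - 5*(-4))*(-6))*(-7) = ((-10 + 20)*(-6))*(-7) = (10*(-6))*(-7) = -60*(-7) = 420)
(58 + 182) + 118*D = (58 + 182) + 118*420 = 240 + 49560 = 49800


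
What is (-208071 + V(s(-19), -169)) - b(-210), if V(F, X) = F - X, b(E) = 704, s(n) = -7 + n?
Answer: -208632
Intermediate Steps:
(-208071 + V(s(-19), -169)) - b(-210) = (-208071 + ((-7 - 19) - 1*(-169))) - 1*704 = (-208071 + (-26 + 169)) - 704 = (-208071 + 143) - 704 = -207928 - 704 = -208632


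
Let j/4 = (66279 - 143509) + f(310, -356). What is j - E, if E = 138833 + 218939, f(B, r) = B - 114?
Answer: -665908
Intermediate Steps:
f(B, r) = -114 + B
j = -308136 (j = 4*((66279 - 143509) + (-114 + 310)) = 4*(-77230 + 196) = 4*(-77034) = -308136)
E = 357772
j - E = -308136 - 1*357772 = -308136 - 357772 = -665908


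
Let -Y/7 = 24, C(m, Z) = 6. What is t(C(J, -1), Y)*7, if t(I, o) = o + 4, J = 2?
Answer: -1148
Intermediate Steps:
Y = -168 (Y = -7*24 = -168)
t(I, o) = 4 + o
t(C(J, -1), Y)*7 = (4 - 168)*7 = -164*7 = -1148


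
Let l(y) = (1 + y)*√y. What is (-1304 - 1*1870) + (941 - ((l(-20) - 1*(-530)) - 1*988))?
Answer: -1775 + 38*I*√5 ≈ -1775.0 + 84.971*I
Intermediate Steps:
l(y) = √y*(1 + y)
(-1304 - 1*1870) + (941 - ((l(-20) - 1*(-530)) - 1*988)) = (-1304 - 1*1870) + (941 - ((√(-20)*(1 - 20) - 1*(-530)) - 1*988)) = (-1304 - 1870) + (941 - (((2*I*√5)*(-19) + 530) - 988)) = -3174 + (941 - ((-38*I*√5 + 530) - 988)) = -3174 + (941 - ((530 - 38*I*√5) - 988)) = -3174 + (941 - (-458 - 38*I*√5)) = -3174 + (941 + (458 + 38*I*√5)) = -3174 + (1399 + 38*I*√5) = -1775 + 38*I*√5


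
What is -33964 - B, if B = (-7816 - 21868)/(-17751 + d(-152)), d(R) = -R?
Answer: -597762120/17599 ≈ -33966.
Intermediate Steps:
B = 29684/17599 (B = (-7816 - 21868)/(-17751 - 1*(-152)) = -29684/(-17751 + 152) = -29684/(-17599) = -29684*(-1/17599) = 29684/17599 ≈ 1.6867)
-33964 - B = -33964 - 1*29684/17599 = -33964 - 29684/17599 = -597762120/17599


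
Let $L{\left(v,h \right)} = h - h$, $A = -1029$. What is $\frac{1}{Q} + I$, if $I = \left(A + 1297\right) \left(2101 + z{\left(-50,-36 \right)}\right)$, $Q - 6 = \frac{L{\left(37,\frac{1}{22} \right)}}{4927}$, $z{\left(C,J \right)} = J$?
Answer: $\frac{3320521}{6} \approx 5.5342 \cdot 10^{5}$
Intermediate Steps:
$L{\left(v,h \right)} = 0$
$Q = 6$ ($Q = 6 + \frac{0}{4927} = 6 + 0 \cdot \frac{1}{4927} = 6 + 0 = 6$)
$I = 553420$ ($I = \left(-1029 + 1297\right) \left(2101 - 36\right) = 268 \cdot 2065 = 553420$)
$\frac{1}{Q} + I = \frac{1}{6} + 553420 = \frac{3320521}{6}$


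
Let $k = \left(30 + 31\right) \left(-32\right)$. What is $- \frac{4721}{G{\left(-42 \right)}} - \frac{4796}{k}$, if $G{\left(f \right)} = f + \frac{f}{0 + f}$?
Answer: $\frac{2353007}{20008} \approx 117.6$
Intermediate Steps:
$k = -1952$ ($k = 61 \left(-32\right) = -1952$)
$G{\left(f \right)} = 1 + f$ ($G{\left(f \right)} = f + \frac{f}{f} = f + 1 = 1 + f$)
$- \frac{4721}{G{\left(-42 \right)}} - \frac{4796}{k} = - \frac{4721}{1 - 42} - \frac{4796}{-1952} = - \frac{4721}{-41} - - \frac{1199}{488} = \left(-4721\right) \left(- \frac{1}{41}\right) + \frac{1199}{488} = \frac{4721}{41} + \frac{1199}{488} = \frac{2353007}{20008}$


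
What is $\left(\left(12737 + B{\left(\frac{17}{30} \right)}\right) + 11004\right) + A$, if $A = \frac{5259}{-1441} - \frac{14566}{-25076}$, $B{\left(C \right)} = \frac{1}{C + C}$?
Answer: $\frac{7291219612733}{307143386} \approx 23739.0$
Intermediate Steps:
$B{\left(C \right)} = \frac{1}{2 C}$
$A = - \frac{55442539}{18067258}$ ($A = 5259 \left(- \frac{1}{1441}\right) - - \frac{7283}{12538} = - \frac{5259}{1441} + \frac{7283}{12538} = - \frac{55442539}{18067258} \approx -3.0687$)
$\left(\left(12737 + B{\left(\frac{17}{30} \right)}\right) + 11004\right) + A = \left(\left(12737 + \frac{1}{2 \cdot \frac{17}{30}}\right) + 11004\right) - \frac{55442539}{18067258} = \left(\left(12737 + \frac{1}{2} \cdot \frac{30}{17}\right) + 11004\right) - \frac{55442539}{18067258} = \left(\left(12737 + \frac{15}{17}\right) + 11004\right) - \frac{55442539}{18067258} = \left(\frac{216544}{17} + 11004\right) - \frac{55442539}{18067258} = \frac{403612}{17} - \frac{55442539}{18067258} = \frac{7291219612733}{307143386}$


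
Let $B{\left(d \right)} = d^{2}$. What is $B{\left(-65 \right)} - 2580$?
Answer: $1645$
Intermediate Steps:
$B{\left(-65 \right)} - 2580 = \left(-65\right)^{2} - 2580 = 4225 - 2580 = 1645$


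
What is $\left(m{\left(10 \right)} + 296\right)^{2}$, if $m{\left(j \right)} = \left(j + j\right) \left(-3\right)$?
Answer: $55696$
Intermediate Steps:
$m{\left(j \right)} = - 6 j$ ($m{\left(j \right)} = 2 j \left(-3\right) = - 6 j$)
$\left(m{\left(10 \right)} + 296\right)^{2} = \left(\left(-6\right) 10 + 296\right)^{2} = \left(-60 + 296\right)^{2} = 236^{2} = 55696$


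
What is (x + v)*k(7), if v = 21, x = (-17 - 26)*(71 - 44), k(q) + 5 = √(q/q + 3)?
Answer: 3420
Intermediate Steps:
k(q) = -3 (k(q) = -5 + √(q/q + 3) = -5 + √(1 + 3) = -5 + √4 = -5 + 2 = -3)
x = -1161 (x = -43*27 = -1161)
(x + v)*k(7) = (-1161 + 21)*(-3) = -1140*(-3) = 3420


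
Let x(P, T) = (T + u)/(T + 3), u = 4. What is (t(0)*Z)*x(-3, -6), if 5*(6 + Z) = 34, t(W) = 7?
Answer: 56/15 ≈ 3.7333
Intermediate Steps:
x(P, T) = (4 + T)/(3 + T) (x(P, T) = (T + 4)/(T + 3) = (4 + T)/(3 + T))
Z = ⅘ (Z = -6 + (⅕)*34 = -6 + 34/5 = ⅘ ≈ 0.80000)
(t(0)*Z)*x(-3, -6) = (7*(⅘))*((4 - 6)/(3 - 6)) = 28*(-2/(-3))/5 = 28*(-⅓*(-2))/5 = (28/5)*(⅔) = 56/15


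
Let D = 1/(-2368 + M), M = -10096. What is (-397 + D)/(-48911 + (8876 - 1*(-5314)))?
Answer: 4948209/432762544 ≈ 0.011434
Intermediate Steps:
D = -1/12464 (D = 1/(-2368 - 10096) = 1/(-12464) = -1/12464 ≈ -8.0231e-5)
(-397 + D)/(-48911 + (8876 - 1*(-5314))) = (-397 - 1/12464)/(-48911 + (8876 - 1*(-5314))) = -4948209/(12464*(-48911 + (8876 + 5314))) = -4948209/(12464*(-48911 + 14190)) = -4948209/12464/(-34721) = -4948209/12464*(-1/34721) = 4948209/432762544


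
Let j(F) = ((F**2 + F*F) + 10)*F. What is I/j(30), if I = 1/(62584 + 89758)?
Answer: 1/8272170600 ≈ 1.2089e-10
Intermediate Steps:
I = 1/152342 ≈ 6.5642e-6
j(F) = F*(10 + 2*F**2) (j(F) = ((F**2 + F**2) + 10)*F = (2*F**2 + 10)*F = (10 + 2*F**2)*F = F*(10 + 2*F**2))
I/j(30) = 1/(152342*((2*30*(5 + 30**2)))) = 1/(152342*((2*30*(5 + 900)))) = 1/(152342*((2*30*905))) = (1/152342)/54300 = (1/152342)*(1/54300) = 1/8272170600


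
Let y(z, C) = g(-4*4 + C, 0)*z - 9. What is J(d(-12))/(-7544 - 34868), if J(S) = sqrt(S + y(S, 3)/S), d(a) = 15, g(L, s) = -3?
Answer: -sqrt(285)/212060 ≈ -7.9609e-5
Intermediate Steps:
y(z, C) = -9 - 3*z (y(z, C) = -3*z - 9 = -9 - 3*z)
J(S) = sqrt(S + (-9 - 3*S)/S)
J(d(-12))/(-7544 - 34868) = sqrt(-3 + 15 - 9/15)/(-7544 - 34868) = sqrt(-3 + 15 - 9*1/15)/(-42412) = sqrt(-3 + 15 - 3/5)*(-1/42412) = sqrt(57/5)*(-1/42412) = (sqrt(285)/5)*(-1/42412) = -sqrt(285)/212060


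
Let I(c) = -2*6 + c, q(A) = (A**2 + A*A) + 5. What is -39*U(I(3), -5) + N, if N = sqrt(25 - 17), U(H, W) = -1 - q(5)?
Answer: 2184 + 2*sqrt(2) ≈ 2186.8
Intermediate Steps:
q(A) = 5 + 2*A**2 (q(A) = (A**2 + A**2) + 5 = 2*A**2 + 5 = 5 + 2*A**2)
I(c) = -12 + c
U(H, W) = -56 (U(H, W) = -1 - (5 + 2*5**2) = -1 - (5 + 2*25) = -1 - (5 + 50) = -1 - 1*55 = -1 - 55 = -56)
N = 2*sqrt(2) (N = sqrt(8) = 2*sqrt(2) ≈ 2.8284)
-39*U(I(3), -5) + N = -39*(-56) + 2*sqrt(2) = 2184 + 2*sqrt(2)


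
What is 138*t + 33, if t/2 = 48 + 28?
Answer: 21009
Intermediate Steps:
t = 152 (t = 2*(48 + 28) = 2*76 = 152)
138*t + 33 = 138*152 + 33 = 20976 + 33 = 21009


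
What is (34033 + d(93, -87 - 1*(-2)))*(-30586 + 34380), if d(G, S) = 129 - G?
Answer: 129257786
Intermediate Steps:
(34033 + d(93, -87 - 1*(-2)))*(-30586 + 34380) = (34033 + (129 - 1*93))*(-30586 + 34380) = (34033 + (129 - 93))*3794 = (34033 + 36)*3794 = 34069*3794 = 129257786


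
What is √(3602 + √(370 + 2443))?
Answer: √(3602 + √2813) ≈ 60.457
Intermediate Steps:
√(3602 + √(370 + 2443)) = √(3602 + √2813)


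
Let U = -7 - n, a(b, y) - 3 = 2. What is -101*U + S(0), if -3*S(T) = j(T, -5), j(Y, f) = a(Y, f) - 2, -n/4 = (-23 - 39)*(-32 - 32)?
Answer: -1602366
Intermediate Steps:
n = -15872 (n = -4*(-23 - 39)*(-32 - 32) = -(-248)*(-64) = -4*3968 = -15872)
a(b, y) = 5 (a(b, y) = 3 + 2 = 5)
U = 15865 (U = -7 - 1*(-15872) = -7 + 15872 = 15865)
j(Y, f) = 3 (j(Y, f) = 5 - 2 = 3)
S(T) = -1 (S(T) = -⅓*3 = -1)
-101*U + S(0) = -101*15865 - 1 = -1602365 - 1 = -1602366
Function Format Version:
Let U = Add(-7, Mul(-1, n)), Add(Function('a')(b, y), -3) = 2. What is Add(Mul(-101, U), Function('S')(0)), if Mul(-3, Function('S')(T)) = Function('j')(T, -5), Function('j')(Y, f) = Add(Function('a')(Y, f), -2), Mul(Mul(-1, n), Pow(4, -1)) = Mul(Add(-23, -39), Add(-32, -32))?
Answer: -1602366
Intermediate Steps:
n = -15872 (n = Mul(-4, Mul(Add(-23, -39), Add(-32, -32))) = Mul(-4, Mul(-62, -64)) = Mul(-4, 3968) = -15872)
Function('a')(b, y) = 5 (Function('a')(b, y) = Add(3, 2) = 5)
U = 15865 (U = Add(-7, Mul(-1, -15872)) = Add(-7, 15872) = 15865)
Function('j')(Y, f) = 3 (Function('j')(Y, f) = Add(5, -2) = 3)
Function('S')(T) = -1 (Function('S')(T) = Mul(Rational(-1, 3), 3) = -1)
Add(Mul(-101, U), Function('S')(0)) = Add(Mul(-101, 15865), -1) = Add(-1602365, -1) = -1602366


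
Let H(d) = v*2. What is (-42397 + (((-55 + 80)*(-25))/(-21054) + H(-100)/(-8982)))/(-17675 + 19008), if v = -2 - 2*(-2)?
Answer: -1336260856097/42013278054 ≈ -31.806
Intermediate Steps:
v = 2 (v = -2 + 4 = 2)
H(d) = 4 (H(d) = 2*2 = 4)
(-42397 + (((-55 + 80)*(-25))/(-21054) + H(-100)/(-8982)))/(-17675 + 19008) = (-42397 + (((-55 + 80)*(-25))/(-21054) + 4/(-8982)))/(-17675 + 19008) = (-42397 + ((25*(-25))*(-1/21054) + 4*(-1/8982)))/1333 = (-42397 + (-625*(-1/21054) - 2/4491))*(1/1333) = (-42397 + (625/21054 - 2/4491))*(1/1333) = (-42397 + 921589/31517838)*(1/1333) = -1336260856097/31517838*1/1333 = -1336260856097/42013278054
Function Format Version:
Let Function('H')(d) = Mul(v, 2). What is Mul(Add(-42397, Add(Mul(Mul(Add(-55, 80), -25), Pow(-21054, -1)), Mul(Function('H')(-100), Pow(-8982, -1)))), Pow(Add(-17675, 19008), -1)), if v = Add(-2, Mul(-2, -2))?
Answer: Rational(-1336260856097, 42013278054) ≈ -31.806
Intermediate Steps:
v = 2 (v = Add(-2, 4) = 2)
Function('H')(d) = 4 (Function('H')(d) = Mul(2, 2) = 4)
Mul(Add(-42397, Add(Mul(Mul(Add(-55, 80), -25), Pow(-21054, -1)), Mul(Function('H')(-100), Pow(-8982, -1)))), Pow(Add(-17675, 19008), -1)) = Mul(Add(-42397, Add(Mul(Mul(Add(-55, 80), -25), Pow(-21054, -1)), Mul(4, Pow(-8982, -1)))), Pow(Add(-17675, 19008), -1)) = Mul(Add(-42397, Add(Mul(Mul(25, -25), Rational(-1, 21054)), Mul(4, Rational(-1, 8982)))), Pow(1333, -1)) = Mul(Add(-42397, Add(Mul(-625, Rational(-1, 21054)), Rational(-2, 4491))), Rational(1, 1333)) = Mul(Add(-42397, Add(Rational(625, 21054), Rational(-2, 4491))), Rational(1, 1333)) = Mul(Add(-42397, Rational(921589, 31517838)), Rational(1, 1333)) = Mul(Rational(-1336260856097, 31517838), Rational(1, 1333)) = Rational(-1336260856097, 42013278054)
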